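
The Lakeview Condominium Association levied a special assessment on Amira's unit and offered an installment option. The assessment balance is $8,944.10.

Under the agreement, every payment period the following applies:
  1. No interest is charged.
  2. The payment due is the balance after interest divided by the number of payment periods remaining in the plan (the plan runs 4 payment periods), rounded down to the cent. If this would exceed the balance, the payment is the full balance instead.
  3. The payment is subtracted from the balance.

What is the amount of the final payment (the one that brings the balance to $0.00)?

Payment period 1: opening $8,944.10; payment $2,236.02; balance $6,708.08
Payment period 2: opening $6,708.08; payment $2,236.02; balance $4,472.06
Payment period 3: opening $4,472.06; payment $2,236.03; balance $2,236.03
Payment period 4: opening $2,236.03; payment $2,236.03; balance $0.00

$2,236.03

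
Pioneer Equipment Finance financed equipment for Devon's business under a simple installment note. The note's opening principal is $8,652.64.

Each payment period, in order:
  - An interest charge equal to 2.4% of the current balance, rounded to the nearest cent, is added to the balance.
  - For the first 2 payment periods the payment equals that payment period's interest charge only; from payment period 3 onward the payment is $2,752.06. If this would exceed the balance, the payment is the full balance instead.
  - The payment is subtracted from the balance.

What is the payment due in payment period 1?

Payment period 1: $8,652.64 +$207.66 interest = $8,860.30; pay $207.66 → $8,652.64

$207.66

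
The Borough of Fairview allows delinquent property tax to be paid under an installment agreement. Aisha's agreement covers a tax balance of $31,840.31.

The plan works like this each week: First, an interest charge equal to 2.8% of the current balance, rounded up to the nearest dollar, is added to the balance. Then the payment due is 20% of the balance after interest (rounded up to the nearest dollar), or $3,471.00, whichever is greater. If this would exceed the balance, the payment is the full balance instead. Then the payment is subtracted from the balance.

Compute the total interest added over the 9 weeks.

Week 1: opening $31,840.31; interest $892.00 → $32,732.31; payment $6,547.00; balance $26,185.31
Week 2: opening $26,185.31; interest $734.00 → $26,919.31; payment $5,384.00; balance $21,535.31
Week 3: opening $21,535.31; interest $603.00 → $22,138.31; payment $4,428.00; balance $17,710.31
Week 4: opening $17,710.31; interest $496.00 → $18,206.31; payment $3,642.00; balance $14,564.31
Week 5: opening $14,564.31; interest $408.00 → $14,972.31; payment $3,471.00; balance $11,501.31
Week 6: opening $11,501.31; interest $323.00 → $11,824.31; payment $3,471.00; balance $8,353.31
Week 7: opening $8,353.31; interest $234.00 → $8,587.31; payment $3,471.00; balance $5,116.31
Week 8: opening $5,116.31; interest $144.00 → $5,260.31; payment $3,471.00; balance $1,789.31
Week 9: opening $1,789.31; interest $51.00 → $1,840.31; payment $1,840.31; balance $0.00
Total interest: $892.00 + $734.00 + $603.00 + $496.00 + $408.00 + $323.00 + $234.00 + $144.00 + $51.00 = $3,885.00

$3,885.00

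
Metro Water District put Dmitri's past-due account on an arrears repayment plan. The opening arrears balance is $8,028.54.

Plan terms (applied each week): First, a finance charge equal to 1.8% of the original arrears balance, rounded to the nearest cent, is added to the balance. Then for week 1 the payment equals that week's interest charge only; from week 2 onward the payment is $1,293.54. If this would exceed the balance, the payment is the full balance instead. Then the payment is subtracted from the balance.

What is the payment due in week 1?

# | Opening | Interest | Payment | End bal
1 | $8,028.54 | $144.51 | $144.51 | $8,028.54

$144.51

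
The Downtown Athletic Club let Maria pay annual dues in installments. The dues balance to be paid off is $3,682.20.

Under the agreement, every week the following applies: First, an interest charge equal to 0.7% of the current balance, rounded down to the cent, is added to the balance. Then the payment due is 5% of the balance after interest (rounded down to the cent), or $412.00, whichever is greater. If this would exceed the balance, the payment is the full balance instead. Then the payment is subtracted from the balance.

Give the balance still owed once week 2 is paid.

# | Opening | Interest | Payment | End bal
1 | $3,682.20 | $25.77 | $412.00 | $3,295.97
2 | $3,295.97 | $23.07 | $412.00 | $2,907.04

$2,907.04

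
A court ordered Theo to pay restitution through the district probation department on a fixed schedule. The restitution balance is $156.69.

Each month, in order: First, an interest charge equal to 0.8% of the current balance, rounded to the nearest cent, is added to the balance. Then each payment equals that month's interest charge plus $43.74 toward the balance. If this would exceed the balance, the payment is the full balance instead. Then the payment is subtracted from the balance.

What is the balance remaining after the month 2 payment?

Month 1: $156.69 +$1.25 interest = $157.94; pay $44.99 → $112.95
Month 2: $112.95 +$0.90 interest = $113.85; pay $44.64 → $69.21

$69.21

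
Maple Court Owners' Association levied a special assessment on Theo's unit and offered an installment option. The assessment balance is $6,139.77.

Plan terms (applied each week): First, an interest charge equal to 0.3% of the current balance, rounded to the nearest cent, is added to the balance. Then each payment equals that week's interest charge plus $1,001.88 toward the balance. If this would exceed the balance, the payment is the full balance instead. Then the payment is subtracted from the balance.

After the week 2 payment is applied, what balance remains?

$4,136.01

Week 1: opening $6,139.77; interest $18.42 → $6,158.19; payment $1,020.30; balance $5,137.89
Week 2: opening $5,137.89; interest $15.41 → $5,153.30; payment $1,017.29; balance $4,136.01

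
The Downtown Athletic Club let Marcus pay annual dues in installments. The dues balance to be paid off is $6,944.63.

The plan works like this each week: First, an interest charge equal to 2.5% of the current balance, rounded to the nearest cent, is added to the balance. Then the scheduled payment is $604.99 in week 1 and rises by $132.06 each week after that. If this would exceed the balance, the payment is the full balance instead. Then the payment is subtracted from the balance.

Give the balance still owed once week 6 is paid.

$2,140.95

# | Opening | Interest | Payment | End bal
1 | $6,944.63 | $173.62 | $604.99 | $6,513.26
2 | $6,513.26 | $162.83 | $737.05 | $5,939.04
3 | $5,939.04 | $148.48 | $869.11 | $5,218.41
4 | $5,218.41 | $130.46 | $1,001.17 | $4,347.70
5 | $4,347.70 | $108.69 | $1,133.23 | $3,323.16
6 | $3,323.16 | $83.08 | $1,265.29 | $2,140.95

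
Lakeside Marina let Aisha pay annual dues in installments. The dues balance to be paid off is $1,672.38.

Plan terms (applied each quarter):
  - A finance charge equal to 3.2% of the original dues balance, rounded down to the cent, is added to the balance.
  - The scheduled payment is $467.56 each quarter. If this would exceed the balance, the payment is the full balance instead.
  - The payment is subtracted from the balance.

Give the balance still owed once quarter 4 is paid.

$16.18

Quarter 1: opening $1,672.38; interest $53.51 → $1,725.89; payment $467.56; balance $1,258.33
Quarter 2: opening $1,258.33; interest $53.51 → $1,311.84; payment $467.56; balance $844.28
Quarter 3: opening $844.28; interest $53.51 → $897.79; payment $467.56; balance $430.23
Quarter 4: opening $430.23; interest $53.51 → $483.74; payment $467.56; balance $16.18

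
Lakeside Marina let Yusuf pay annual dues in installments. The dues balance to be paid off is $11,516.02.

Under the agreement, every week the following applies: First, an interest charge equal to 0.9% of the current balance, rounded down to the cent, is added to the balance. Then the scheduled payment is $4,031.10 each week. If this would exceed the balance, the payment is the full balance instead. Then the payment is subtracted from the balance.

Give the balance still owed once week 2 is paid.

$3,625.75

# | Opening | Interest | Payment | End bal
1 | $11,516.02 | $103.64 | $4,031.10 | $7,588.56
2 | $7,588.56 | $68.29 | $4,031.10 | $3,625.75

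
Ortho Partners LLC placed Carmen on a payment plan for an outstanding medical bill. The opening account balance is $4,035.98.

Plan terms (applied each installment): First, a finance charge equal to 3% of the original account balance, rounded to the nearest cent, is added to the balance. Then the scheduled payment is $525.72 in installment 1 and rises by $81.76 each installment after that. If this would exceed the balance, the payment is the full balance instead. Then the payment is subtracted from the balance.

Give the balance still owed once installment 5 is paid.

# | Opening | Interest | Payment | End bal
1 | $4,035.98 | $121.08 | $525.72 | $3,631.34
2 | $3,631.34 | $121.08 | $607.48 | $3,144.94
3 | $3,144.94 | $121.08 | $689.24 | $2,576.78
4 | $2,576.78 | $121.08 | $771.00 | $1,926.86
5 | $1,926.86 | $121.08 | $852.76 | $1,195.18

$1,195.18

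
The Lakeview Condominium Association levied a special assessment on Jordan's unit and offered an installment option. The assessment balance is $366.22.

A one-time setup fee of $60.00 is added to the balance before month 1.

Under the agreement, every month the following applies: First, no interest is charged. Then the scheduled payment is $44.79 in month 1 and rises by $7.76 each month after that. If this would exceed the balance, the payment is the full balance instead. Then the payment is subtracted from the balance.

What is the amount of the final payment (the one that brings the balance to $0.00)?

Month 1: $426.22 − $44.79 → $381.43
Month 2: $381.43 − $52.55 → $328.88
Month 3: $328.88 − $60.31 → $268.57
Month 4: $268.57 − $68.07 → $200.50
Month 5: $200.50 − $75.83 → $124.67
Month 6: $124.67 − $83.59 → $41.08
Month 7: $41.08 − $41.08 → $0.00

$41.08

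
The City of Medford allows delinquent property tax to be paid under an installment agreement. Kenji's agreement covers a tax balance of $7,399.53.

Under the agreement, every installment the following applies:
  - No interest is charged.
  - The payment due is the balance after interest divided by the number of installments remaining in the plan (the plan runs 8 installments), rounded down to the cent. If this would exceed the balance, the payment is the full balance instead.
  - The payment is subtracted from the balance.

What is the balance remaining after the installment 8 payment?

Installment 1: $7,399.53 − $924.94 → $6,474.59
Installment 2: $6,474.59 − $924.94 → $5,549.65
Installment 3: $5,549.65 − $924.94 → $4,624.71
Installment 4: $4,624.71 − $924.94 → $3,699.77
Installment 5: $3,699.77 − $924.94 → $2,774.83
Installment 6: $2,774.83 − $924.94 → $1,849.89
Installment 7: $1,849.89 − $924.94 → $924.95
Installment 8: $924.95 − $924.95 → $0.00

$0.00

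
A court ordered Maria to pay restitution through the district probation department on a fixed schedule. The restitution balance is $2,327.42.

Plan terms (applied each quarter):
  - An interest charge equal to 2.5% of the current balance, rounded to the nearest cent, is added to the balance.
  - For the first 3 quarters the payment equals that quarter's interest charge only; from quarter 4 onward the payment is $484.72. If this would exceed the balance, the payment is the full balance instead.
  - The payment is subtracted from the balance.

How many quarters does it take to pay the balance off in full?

Quarter 1: $2,327.42 +$58.19 interest = $2,385.61; pay $58.19 → $2,327.42
Quarter 2: $2,327.42 +$58.19 interest = $2,385.61; pay $58.19 → $2,327.42
Quarter 3: $2,327.42 +$58.19 interest = $2,385.61; pay $58.19 → $2,327.42
Quarter 4: $2,327.42 +$58.19 interest = $2,385.61; pay $484.72 → $1,900.89
Quarter 5: $1,900.89 +$47.52 interest = $1,948.41; pay $484.72 → $1,463.69
Quarter 6: $1,463.69 +$36.59 interest = $1,500.28; pay $484.72 → $1,015.56
Quarter 7: $1,015.56 +$25.39 interest = $1,040.95; pay $484.72 → $556.23
Quarter 8: $556.23 +$13.91 interest = $570.14; pay $484.72 → $85.42
Quarter 9: $85.42 +$2.14 interest = $87.56; pay $87.56 → $0.00
Balance reaches $0.00 in quarter 9.

9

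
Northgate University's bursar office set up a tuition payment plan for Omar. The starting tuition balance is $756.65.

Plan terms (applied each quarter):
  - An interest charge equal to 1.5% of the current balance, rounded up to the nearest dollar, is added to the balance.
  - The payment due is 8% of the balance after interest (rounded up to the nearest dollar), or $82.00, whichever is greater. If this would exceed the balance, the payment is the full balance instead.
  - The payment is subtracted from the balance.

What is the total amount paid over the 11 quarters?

Quarter 1: $756.65 +$12.00 interest = $768.65; pay $82.00 → $686.65
Quarter 2: $686.65 +$11.00 interest = $697.65; pay $82.00 → $615.65
Quarter 3: $615.65 +$10.00 interest = $625.65; pay $82.00 → $543.65
Quarter 4: $543.65 +$9.00 interest = $552.65; pay $82.00 → $470.65
Quarter 5: $470.65 +$8.00 interest = $478.65; pay $82.00 → $396.65
Quarter 6: $396.65 +$6.00 interest = $402.65; pay $82.00 → $320.65
Quarter 7: $320.65 +$5.00 interest = $325.65; pay $82.00 → $243.65
Quarter 8: $243.65 +$4.00 interest = $247.65; pay $82.00 → $165.65
Quarter 9: $165.65 +$3.00 interest = $168.65; pay $82.00 → $86.65
Quarter 10: $86.65 +$2.00 interest = $88.65; pay $82.00 → $6.65
Quarter 11: $6.65 +$1.00 interest = $7.65; pay $7.65 → $0.00
Total paid: $827.65

$827.65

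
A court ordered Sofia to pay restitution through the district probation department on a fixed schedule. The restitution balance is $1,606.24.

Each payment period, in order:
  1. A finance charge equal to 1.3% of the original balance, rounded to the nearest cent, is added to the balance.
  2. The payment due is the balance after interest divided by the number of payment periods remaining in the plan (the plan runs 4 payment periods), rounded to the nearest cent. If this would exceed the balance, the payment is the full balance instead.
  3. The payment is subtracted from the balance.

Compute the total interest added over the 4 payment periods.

$83.52

# | Opening | Interest | Payment | End bal
1 | $1,606.24 | $20.88 | $406.78 | $1,220.34
2 | $1,220.34 | $20.88 | $413.74 | $827.48
3 | $827.48 | $20.88 | $424.18 | $424.18
4 | $424.18 | $20.88 | $445.06 | $0.00
Total interest: $20.88 + $20.88 + $20.88 + $20.88 = $83.52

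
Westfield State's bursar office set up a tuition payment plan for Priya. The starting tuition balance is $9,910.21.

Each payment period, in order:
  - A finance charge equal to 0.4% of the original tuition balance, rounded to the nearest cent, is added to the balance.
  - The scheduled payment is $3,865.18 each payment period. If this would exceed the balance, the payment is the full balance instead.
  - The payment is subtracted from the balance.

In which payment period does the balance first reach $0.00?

3

Payment period 1: $9,910.21 +$39.64 interest = $9,949.85; pay $3,865.18 → $6,084.67
Payment period 2: $6,084.67 +$39.64 interest = $6,124.31; pay $3,865.18 → $2,259.13
Payment period 3: $2,259.13 +$39.64 interest = $2,298.77; pay $2,298.77 → $0.00
Balance reaches $0.00 in payment period 3.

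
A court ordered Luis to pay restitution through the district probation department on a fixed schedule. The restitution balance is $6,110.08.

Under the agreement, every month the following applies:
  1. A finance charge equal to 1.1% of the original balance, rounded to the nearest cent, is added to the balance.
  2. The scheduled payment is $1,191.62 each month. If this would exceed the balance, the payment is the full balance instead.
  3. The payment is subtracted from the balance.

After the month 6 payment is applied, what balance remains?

$0.00

# | Opening | Interest | Payment | End bal
1 | $6,110.08 | $67.21 | $1,191.62 | $4,985.67
2 | $4,985.67 | $67.21 | $1,191.62 | $3,861.26
3 | $3,861.26 | $67.21 | $1,191.62 | $2,736.85
4 | $2,736.85 | $67.21 | $1,191.62 | $1,612.44
5 | $1,612.44 | $67.21 | $1,191.62 | $488.03
6 | $488.03 | $67.21 | $555.24 | $0.00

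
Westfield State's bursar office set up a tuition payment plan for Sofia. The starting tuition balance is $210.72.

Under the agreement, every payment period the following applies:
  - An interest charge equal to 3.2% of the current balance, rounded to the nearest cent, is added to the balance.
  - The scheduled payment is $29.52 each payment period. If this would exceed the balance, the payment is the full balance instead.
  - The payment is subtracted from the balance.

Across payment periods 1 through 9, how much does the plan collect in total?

Payment period 1: $210.72 +$6.74 interest = $217.46; pay $29.52 → $187.94
Payment period 2: $187.94 +$6.01 interest = $193.95; pay $29.52 → $164.43
Payment period 3: $164.43 +$5.26 interest = $169.69; pay $29.52 → $140.17
Payment period 4: $140.17 +$4.49 interest = $144.66; pay $29.52 → $115.14
Payment period 5: $115.14 +$3.68 interest = $118.82; pay $29.52 → $89.30
Payment period 6: $89.30 +$2.86 interest = $92.16; pay $29.52 → $62.64
Payment period 7: $62.64 +$2.00 interest = $64.64; pay $29.52 → $35.12
Payment period 8: $35.12 +$1.12 interest = $36.24; pay $29.52 → $6.72
Payment period 9: $6.72 +$0.22 interest = $6.94; pay $6.94 → $0.00
Total paid: $243.10

$243.10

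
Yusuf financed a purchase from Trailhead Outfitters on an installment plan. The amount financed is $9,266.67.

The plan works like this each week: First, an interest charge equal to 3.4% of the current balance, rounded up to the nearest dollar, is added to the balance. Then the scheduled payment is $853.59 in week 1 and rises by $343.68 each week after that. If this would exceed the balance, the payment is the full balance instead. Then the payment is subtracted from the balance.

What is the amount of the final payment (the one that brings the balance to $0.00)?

# | Opening | Interest | Payment | End bal
1 | $9,266.67 | $316.00 | $853.59 | $8,729.08
2 | $8,729.08 | $297.00 | $1,197.27 | $7,828.81
3 | $7,828.81 | $267.00 | $1,540.95 | $6,554.86
4 | $6,554.86 | $223.00 | $1,884.63 | $4,893.23
5 | $4,893.23 | $167.00 | $2,228.31 | $2,831.92
6 | $2,831.92 | $97.00 | $2,571.99 | $356.93
7 | $356.93 | $13.00 | $369.93 | $0.00

$369.93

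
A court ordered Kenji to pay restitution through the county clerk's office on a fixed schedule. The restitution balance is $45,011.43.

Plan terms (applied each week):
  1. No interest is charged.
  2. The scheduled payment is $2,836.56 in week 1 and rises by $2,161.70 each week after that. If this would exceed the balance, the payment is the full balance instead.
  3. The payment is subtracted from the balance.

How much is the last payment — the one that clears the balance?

$9,211.63

# | Opening | Payment | End bal
1 | $45,011.43 | $2,836.56 | $42,174.87
2 | $42,174.87 | $4,998.26 | $37,176.61
3 | $37,176.61 | $7,159.96 | $30,016.65
4 | $30,016.65 | $9,321.66 | $20,694.99
5 | $20,694.99 | $11,483.36 | $9,211.63
6 | $9,211.63 | $9,211.63 | $0.00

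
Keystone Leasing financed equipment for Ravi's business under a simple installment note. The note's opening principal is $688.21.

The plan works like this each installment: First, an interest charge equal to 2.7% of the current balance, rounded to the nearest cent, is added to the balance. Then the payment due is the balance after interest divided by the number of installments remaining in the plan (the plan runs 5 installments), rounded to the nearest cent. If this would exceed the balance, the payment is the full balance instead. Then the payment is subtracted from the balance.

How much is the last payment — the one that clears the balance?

Installment 1: $688.21 +$18.58 interest = $706.79; pay $141.36 → $565.43
Installment 2: $565.43 +$15.27 interest = $580.70; pay $145.18 → $435.52
Installment 3: $435.52 +$11.76 interest = $447.28; pay $149.09 → $298.19
Installment 4: $298.19 +$8.05 interest = $306.24; pay $153.12 → $153.12
Installment 5: $153.12 +$4.13 interest = $157.25; pay $157.25 → $0.00

$157.25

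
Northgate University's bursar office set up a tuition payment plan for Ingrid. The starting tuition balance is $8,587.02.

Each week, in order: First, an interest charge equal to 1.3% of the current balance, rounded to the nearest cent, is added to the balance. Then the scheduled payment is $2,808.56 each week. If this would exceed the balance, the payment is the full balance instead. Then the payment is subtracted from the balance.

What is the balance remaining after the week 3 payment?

$390.60

Week 1: opening $8,587.02; interest $111.63 → $8,698.65; payment $2,808.56; balance $5,890.09
Week 2: opening $5,890.09; interest $76.57 → $5,966.66; payment $2,808.56; balance $3,158.10
Week 3: opening $3,158.10; interest $41.06 → $3,199.16; payment $2,808.56; balance $390.60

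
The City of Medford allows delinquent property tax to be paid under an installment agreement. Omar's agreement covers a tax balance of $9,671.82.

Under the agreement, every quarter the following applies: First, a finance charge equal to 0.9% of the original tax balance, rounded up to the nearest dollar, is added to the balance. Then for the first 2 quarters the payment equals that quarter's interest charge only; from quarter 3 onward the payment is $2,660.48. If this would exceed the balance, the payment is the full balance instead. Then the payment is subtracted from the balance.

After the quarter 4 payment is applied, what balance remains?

$4,526.86

# | Opening | Interest | Payment | End bal
1 | $9,671.82 | $88.00 | $88.00 | $9,671.82
2 | $9,671.82 | $88.00 | $88.00 | $9,671.82
3 | $9,671.82 | $88.00 | $2,660.48 | $7,099.34
4 | $7,099.34 | $88.00 | $2,660.48 | $4,526.86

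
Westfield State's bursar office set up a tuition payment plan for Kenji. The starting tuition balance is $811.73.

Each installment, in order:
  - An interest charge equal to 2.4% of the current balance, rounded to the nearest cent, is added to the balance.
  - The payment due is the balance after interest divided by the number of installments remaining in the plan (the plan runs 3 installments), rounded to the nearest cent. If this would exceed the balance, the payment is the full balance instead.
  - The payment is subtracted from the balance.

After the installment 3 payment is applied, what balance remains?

Installment 1: $811.73 +$19.48 interest = $831.21; pay $277.07 → $554.14
Installment 2: $554.14 +$13.30 interest = $567.44; pay $283.72 → $283.72
Installment 3: $283.72 +$6.81 interest = $290.53; pay $290.53 → $0.00

$0.00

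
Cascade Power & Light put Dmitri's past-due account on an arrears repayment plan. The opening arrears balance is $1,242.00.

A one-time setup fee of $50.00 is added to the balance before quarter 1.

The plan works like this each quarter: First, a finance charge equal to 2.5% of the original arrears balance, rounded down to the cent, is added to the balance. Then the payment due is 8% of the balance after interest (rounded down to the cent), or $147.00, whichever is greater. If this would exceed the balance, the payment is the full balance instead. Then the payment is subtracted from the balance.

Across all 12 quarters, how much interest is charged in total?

$372.60

Quarter 1: $1,292.00 +$31.05 interest = $1,323.05; pay $147.00 → $1,176.05
Quarter 2: $1,176.05 +$31.05 interest = $1,207.10; pay $147.00 → $1,060.10
Quarter 3: $1,060.10 +$31.05 interest = $1,091.15; pay $147.00 → $944.15
Quarter 4: $944.15 +$31.05 interest = $975.20; pay $147.00 → $828.20
Quarter 5: $828.20 +$31.05 interest = $859.25; pay $147.00 → $712.25
Quarter 6: $712.25 +$31.05 interest = $743.30; pay $147.00 → $596.30
Quarter 7: $596.30 +$31.05 interest = $627.35; pay $147.00 → $480.35
Quarter 8: $480.35 +$31.05 interest = $511.40; pay $147.00 → $364.40
Quarter 9: $364.40 +$31.05 interest = $395.45; pay $147.00 → $248.45
Quarter 10: $248.45 +$31.05 interest = $279.50; pay $147.00 → $132.50
Quarter 11: $132.50 +$31.05 interest = $163.55; pay $147.00 → $16.55
Quarter 12: $16.55 +$31.05 interest = $47.60; pay $47.60 → $0.00
Total interest: $31.05 + $31.05 + $31.05 + $31.05 + $31.05 + $31.05 + $31.05 + $31.05 + $31.05 + $31.05 + $31.05 + $31.05 = $372.60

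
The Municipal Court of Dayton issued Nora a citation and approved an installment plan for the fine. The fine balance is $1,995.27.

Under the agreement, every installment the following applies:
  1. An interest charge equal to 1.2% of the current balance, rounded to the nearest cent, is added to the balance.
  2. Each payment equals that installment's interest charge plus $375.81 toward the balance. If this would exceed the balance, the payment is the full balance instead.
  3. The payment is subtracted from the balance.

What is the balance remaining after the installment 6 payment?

Installment 1: $1,995.27 +$23.94 interest = $2,019.21; pay $399.75 → $1,619.46
Installment 2: $1,619.46 +$19.43 interest = $1,638.89; pay $395.24 → $1,243.65
Installment 3: $1,243.65 +$14.92 interest = $1,258.57; pay $390.73 → $867.84
Installment 4: $867.84 +$10.41 interest = $878.25; pay $386.22 → $492.03
Installment 5: $492.03 +$5.90 interest = $497.93; pay $381.71 → $116.22
Installment 6: $116.22 +$1.39 interest = $117.61; pay $117.61 → $0.00

$0.00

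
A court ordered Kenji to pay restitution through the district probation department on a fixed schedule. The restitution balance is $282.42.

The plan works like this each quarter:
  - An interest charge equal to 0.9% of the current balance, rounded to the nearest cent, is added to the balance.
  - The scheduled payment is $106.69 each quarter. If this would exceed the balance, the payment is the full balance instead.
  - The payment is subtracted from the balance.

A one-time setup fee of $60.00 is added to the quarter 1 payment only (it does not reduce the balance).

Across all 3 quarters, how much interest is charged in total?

# | Opening | Interest | Payment | Fee | End bal
1 | $282.42 | $2.54 | $106.69 | $60.00 | $178.27
2 | $178.27 | $1.60 | $106.69 | — | $73.18
3 | $73.18 | $0.66 | $73.84 | — | $0.00
Total interest: $2.54 + $1.60 + $0.66 = $4.80

$4.80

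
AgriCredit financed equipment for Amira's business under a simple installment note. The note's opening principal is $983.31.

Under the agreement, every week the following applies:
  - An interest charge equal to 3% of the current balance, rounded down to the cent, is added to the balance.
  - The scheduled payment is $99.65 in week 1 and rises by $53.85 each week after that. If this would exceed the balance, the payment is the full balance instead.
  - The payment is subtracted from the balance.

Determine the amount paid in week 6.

$57.61

# | Opening | Interest | Payment | End bal
1 | $983.31 | $29.49 | $99.65 | $913.15
2 | $913.15 | $27.39 | $153.50 | $787.04
3 | $787.04 | $23.61 | $207.35 | $603.30
4 | $603.30 | $18.09 | $261.20 | $360.19
5 | $360.19 | $10.80 | $315.05 | $55.94
6 | $55.94 | $1.67 | $57.61 | $0.00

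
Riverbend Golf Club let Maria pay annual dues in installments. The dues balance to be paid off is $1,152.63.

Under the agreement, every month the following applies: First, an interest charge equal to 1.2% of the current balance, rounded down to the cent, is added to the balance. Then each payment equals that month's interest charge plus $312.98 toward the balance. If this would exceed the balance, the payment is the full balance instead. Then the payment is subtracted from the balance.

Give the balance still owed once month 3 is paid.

Month 1: opening $1,152.63; interest $13.83 → $1,166.46; payment $326.81; balance $839.65
Month 2: opening $839.65; interest $10.07 → $849.72; payment $323.05; balance $526.67
Month 3: opening $526.67; interest $6.32 → $532.99; payment $319.30; balance $213.69

$213.69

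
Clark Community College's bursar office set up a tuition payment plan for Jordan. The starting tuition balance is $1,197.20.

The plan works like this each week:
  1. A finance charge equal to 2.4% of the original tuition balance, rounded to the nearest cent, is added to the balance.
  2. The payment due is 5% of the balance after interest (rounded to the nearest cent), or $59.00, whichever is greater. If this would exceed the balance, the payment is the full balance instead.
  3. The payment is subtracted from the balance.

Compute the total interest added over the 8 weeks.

$229.84

# | Opening | Interest | Payment | End bal
1 | $1,197.20 | $28.73 | $61.30 | $1,164.63
2 | $1,164.63 | $28.73 | $59.67 | $1,133.69
3 | $1,133.69 | $28.73 | $59.00 | $1,103.42
4 | $1,103.42 | $28.73 | $59.00 | $1,073.15
5 | $1,073.15 | $28.73 | $59.00 | $1,042.88
6 | $1,042.88 | $28.73 | $59.00 | $1,012.61
7 | $1,012.61 | $28.73 | $59.00 | $982.34
8 | $982.34 | $28.73 | $59.00 | $952.07
Total interest: $28.73 + $28.73 + $28.73 + $28.73 + $28.73 + $28.73 + $28.73 + $28.73 = $229.84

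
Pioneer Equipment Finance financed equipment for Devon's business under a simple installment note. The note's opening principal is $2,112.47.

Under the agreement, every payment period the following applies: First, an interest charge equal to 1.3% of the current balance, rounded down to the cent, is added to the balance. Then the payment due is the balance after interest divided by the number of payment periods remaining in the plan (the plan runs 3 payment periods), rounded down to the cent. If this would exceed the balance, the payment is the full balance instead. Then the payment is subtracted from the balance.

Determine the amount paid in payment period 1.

$713.31

# | Opening | Interest | Payment | End bal
1 | $2,112.47 | $27.46 | $713.31 | $1,426.62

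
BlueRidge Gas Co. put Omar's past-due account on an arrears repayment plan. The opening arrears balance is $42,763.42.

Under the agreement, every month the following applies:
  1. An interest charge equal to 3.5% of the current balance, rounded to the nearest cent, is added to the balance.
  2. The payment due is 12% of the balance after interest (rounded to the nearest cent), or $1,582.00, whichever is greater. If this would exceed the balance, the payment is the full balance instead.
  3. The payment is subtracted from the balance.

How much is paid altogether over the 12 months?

$40,138.14

# | Opening | Interest | Payment | End bal
1 | $42,763.42 | $1,496.72 | $5,311.22 | $38,948.92
2 | $38,948.92 | $1,363.21 | $4,837.46 | $35,474.67
3 | $35,474.67 | $1,241.61 | $4,405.95 | $32,310.33
4 | $32,310.33 | $1,130.86 | $4,012.94 | $29,428.25
5 | $29,428.25 | $1,029.99 | $3,654.99 | $26,803.25
6 | $26,803.25 | $938.11 | $3,328.96 | $24,412.40
7 | $24,412.40 | $854.43 | $3,032.02 | $22,234.81
8 | $22,234.81 | $778.22 | $2,761.56 | $20,251.47
9 | $20,251.47 | $708.80 | $2,515.23 | $18,445.04
10 | $18,445.04 | $645.58 | $2,290.87 | $16,799.75
11 | $16,799.75 | $587.99 | $2,086.53 | $15,301.21
12 | $15,301.21 | $535.54 | $1,900.41 | $13,936.34
Total paid: $40,138.14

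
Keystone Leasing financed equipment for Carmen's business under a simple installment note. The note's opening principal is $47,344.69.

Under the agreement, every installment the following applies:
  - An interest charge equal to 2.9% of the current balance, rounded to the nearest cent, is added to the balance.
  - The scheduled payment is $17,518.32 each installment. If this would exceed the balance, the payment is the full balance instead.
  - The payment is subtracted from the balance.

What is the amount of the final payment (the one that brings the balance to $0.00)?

$15,008.82

Installment 1: opening $47,344.69; interest $1,373.00 → $48,717.69; payment $17,518.32; balance $31,199.37
Installment 2: opening $31,199.37; interest $904.78 → $32,104.15; payment $17,518.32; balance $14,585.83
Installment 3: opening $14,585.83; interest $422.99 → $15,008.82; payment $15,008.82; balance $0.00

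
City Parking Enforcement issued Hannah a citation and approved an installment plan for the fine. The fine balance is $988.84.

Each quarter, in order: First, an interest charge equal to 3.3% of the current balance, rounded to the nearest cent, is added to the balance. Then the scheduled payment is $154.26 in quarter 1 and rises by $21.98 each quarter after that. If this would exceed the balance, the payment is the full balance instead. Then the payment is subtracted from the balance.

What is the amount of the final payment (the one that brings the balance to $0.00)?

Quarter 1: $988.84 +$32.63 interest = $1,021.47; pay $154.26 → $867.21
Quarter 2: $867.21 +$28.62 interest = $895.83; pay $176.24 → $719.59
Quarter 3: $719.59 +$23.75 interest = $743.34; pay $198.22 → $545.12
Quarter 4: $545.12 +$17.99 interest = $563.11; pay $220.20 → $342.91
Quarter 5: $342.91 +$11.32 interest = $354.23; pay $242.18 → $112.05
Quarter 6: $112.05 +$3.70 interest = $115.75; pay $115.75 → $0.00

$115.75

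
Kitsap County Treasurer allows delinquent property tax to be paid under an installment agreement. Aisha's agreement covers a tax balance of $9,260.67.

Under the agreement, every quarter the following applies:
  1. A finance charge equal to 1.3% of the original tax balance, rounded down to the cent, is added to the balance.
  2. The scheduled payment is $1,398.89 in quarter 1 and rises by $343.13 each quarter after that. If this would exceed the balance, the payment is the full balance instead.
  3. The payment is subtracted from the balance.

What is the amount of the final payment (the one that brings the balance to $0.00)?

Quarter 1: $9,260.67 +$120.38 interest = $9,381.05; pay $1,398.89 → $7,982.16
Quarter 2: $7,982.16 +$120.38 interest = $8,102.54; pay $1,742.02 → $6,360.52
Quarter 3: $6,360.52 +$120.38 interest = $6,480.90; pay $2,085.15 → $4,395.75
Quarter 4: $4,395.75 +$120.38 interest = $4,516.13; pay $2,428.28 → $2,087.85
Quarter 5: $2,087.85 +$120.38 interest = $2,208.23; pay $2,208.23 → $0.00

$2,208.23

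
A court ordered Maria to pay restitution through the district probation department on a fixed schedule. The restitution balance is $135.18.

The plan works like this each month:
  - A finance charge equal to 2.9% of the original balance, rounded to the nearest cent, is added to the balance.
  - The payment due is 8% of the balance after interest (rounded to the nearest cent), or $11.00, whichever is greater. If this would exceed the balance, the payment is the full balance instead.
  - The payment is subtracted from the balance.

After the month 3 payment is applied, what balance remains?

Month 1: opening $135.18; interest $3.92 → $139.10; payment $11.13; balance $127.97
Month 2: opening $127.97; interest $3.92 → $131.89; payment $11.00; balance $120.89
Month 3: opening $120.89; interest $3.92 → $124.81; payment $11.00; balance $113.81

$113.81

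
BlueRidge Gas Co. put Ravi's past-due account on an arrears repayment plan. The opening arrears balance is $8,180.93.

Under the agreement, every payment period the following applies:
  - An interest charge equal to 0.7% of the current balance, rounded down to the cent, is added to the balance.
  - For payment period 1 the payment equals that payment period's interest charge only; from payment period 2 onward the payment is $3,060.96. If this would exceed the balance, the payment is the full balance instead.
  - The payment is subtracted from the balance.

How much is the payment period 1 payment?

Payment period 1: opening $8,180.93; interest $57.26 → $8,238.19; payment $57.26; balance $8,180.93

$57.26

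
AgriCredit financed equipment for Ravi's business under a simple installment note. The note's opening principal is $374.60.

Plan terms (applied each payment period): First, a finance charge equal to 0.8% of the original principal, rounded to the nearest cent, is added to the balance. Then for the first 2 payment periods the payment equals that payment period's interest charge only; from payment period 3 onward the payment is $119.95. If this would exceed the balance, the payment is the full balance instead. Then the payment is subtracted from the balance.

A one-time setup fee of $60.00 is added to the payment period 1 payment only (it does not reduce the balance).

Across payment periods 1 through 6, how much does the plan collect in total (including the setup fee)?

$452.60

# | Opening | Interest | Payment | Fee | End bal
1 | $374.60 | $3.00 | $3.00 | $60.00 | $374.60
2 | $374.60 | $3.00 | $3.00 | — | $374.60
3 | $374.60 | $3.00 | $119.95 | — | $257.65
4 | $257.65 | $3.00 | $119.95 | — | $140.70
5 | $140.70 | $3.00 | $119.95 | — | $23.75
6 | $23.75 | $3.00 | $26.75 | — | $0.00
Total paid: $452.60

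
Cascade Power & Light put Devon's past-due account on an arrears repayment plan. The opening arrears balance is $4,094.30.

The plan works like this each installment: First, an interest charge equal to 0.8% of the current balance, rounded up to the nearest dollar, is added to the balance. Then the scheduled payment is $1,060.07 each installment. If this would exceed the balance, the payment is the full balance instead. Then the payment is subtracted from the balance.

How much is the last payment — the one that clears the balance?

Installment 1: $4,094.30 +$33.00 interest = $4,127.30; pay $1,060.07 → $3,067.23
Installment 2: $3,067.23 +$25.00 interest = $3,092.23; pay $1,060.07 → $2,032.16
Installment 3: $2,032.16 +$17.00 interest = $2,049.16; pay $1,060.07 → $989.09
Installment 4: $989.09 +$8.00 interest = $997.09; pay $997.09 → $0.00

$997.09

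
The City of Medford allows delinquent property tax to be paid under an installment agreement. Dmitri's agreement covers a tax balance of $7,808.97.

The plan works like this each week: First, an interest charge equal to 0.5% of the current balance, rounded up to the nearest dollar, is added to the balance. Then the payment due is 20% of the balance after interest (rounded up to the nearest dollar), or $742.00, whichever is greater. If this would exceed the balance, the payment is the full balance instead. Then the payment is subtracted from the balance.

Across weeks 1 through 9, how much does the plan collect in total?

Week 1: opening $7,808.97; interest $40.00 → $7,848.97; payment $1,570.00; balance $6,278.97
Week 2: opening $6,278.97; interest $32.00 → $6,310.97; payment $1,263.00; balance $5,047.97
Week 3: opening $5,047.97; interest $26.00 → $5,073.97; payment $1,015.00; balance $4,058.97
Week 4: opening $4,058.97; interest $21.00 → $4,079.97; payment $816.00; balance $3,263.97
Week 5: opening $3,263.97; interest $17.00 → $3,280.97; payment $742.00; balance $2,538.97
Week 6: opening $2,538.97; interest $13.00 → $2,551.97; payment $742.00; balance $1,809.97
Week 7: opening $1,809.97; interest $10.00 → $1,819.97; payment $742.00; balance $1,077.97
Week 8: opening $1,077.97; interest $6.00 → $1,083.97; payment $742.00; balance $341.97
Week 9: opening $341.97; interest $2.00 → $343.97; payment $343.97; balance $0.00
Total paid: $7,975.97

$7,975.97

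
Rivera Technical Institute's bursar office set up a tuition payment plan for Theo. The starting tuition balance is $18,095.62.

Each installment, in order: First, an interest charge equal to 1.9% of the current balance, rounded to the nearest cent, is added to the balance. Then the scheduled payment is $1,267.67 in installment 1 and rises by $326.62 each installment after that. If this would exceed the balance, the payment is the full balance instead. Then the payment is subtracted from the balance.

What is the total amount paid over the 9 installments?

Installment 1: $18,095.62 +$343.82 interest = $18,439.44; pay $1,267.67 → $17,171.77
Installment 2: $17,171.77 +$326.26 interest = $17,498.03; pay $1,594.29 → $15,903.74
Installment 3: $15,903.74 +$302.17 interest = $16,205.91; pay $1,920.91 → $14,285.00
Installment 4: $14,285.00 +$271.42 interest = $14,556.42; pay $2,247.53 → $12,308.89
Installment 5: $12,308.89 +$233.87 interest = $12,542.76; pay $2,574.15 → $9,968.61
Installment 6: $9,968.61 +$189.40 interest = $10,158.01; pay $2,900.77 → $7,257.24
Installment 7: $7,257.24 +$137.89 interest = $7,395.13; pay $3,227.39 → $4,167.74
Installment 8: $4,167.74 +$79.19 interest = $4,246.93; pay $3,554.01 → $692.92
Installment 9: $692.92 +$13.17 interest = $706.09; pay $706.09 → $0.00
Total paid: $19,992.81

$19,992.81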